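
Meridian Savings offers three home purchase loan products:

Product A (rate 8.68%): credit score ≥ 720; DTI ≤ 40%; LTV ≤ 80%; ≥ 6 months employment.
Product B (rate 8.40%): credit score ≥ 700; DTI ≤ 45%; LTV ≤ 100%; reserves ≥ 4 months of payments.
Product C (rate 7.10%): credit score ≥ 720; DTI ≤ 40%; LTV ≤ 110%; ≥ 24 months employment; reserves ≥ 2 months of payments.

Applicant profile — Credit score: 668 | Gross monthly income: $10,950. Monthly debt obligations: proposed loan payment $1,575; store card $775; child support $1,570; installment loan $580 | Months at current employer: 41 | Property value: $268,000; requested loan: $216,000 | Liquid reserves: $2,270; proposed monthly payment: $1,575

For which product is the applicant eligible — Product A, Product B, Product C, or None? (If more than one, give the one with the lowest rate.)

Total debts = (1,575 + 775 + 1,570 + 580) = 4,500; DTI = 4,500/10,950 = 41.1%.
LTV = 216,000/268,000 = 80.6%.
Reserves = 2,270/1,575 = 1.4 months.
Product A: score 668 < 720; DTI 41.1% > 40%; LTV 80.6% > 80%; employment 41 ≥ 6 mo → does not qualify.
Product B: score 668 < 700; DTI 41.1% ≤ 45%; LTV 80.6% ≤ 100%; reserves 1.4 < 4 mo → does not qualify.
Product C: score 668 < 720; DTI 41.1% > 40%; LTV 80.6% ≤ 110%; employment 41 ≥ 24 mo; reserves 1.4 < 2 mo → does not qualify.

None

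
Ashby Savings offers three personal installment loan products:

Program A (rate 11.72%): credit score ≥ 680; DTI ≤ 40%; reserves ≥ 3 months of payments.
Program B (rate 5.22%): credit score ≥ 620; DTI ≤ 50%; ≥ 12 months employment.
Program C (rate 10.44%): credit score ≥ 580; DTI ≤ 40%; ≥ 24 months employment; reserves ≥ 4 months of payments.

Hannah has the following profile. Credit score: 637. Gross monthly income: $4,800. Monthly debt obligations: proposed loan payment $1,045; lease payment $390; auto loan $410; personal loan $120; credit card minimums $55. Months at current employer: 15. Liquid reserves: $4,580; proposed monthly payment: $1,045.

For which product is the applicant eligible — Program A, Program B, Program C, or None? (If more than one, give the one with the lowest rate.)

Total debts = (1,045 + 390 + 410 + 120 + 55) = 2,020; DTI = 2,020/4,800 = 42.1%.
Reserves = 4,580/1,045 = 4.4 months.
Program A: score 637 < 680; DTI 42.1% > 40%; reserves 4.4 ≥ 3 mo → does not qualify.
Program B: score 637 ≥ 620; DTI 42.1% ≤ 50%; employment 15 ≥ 12 mo → qualifies.
Program C: score 637 ≥ 580; DTI 42.1% > 40%; employment 15 < 24 mo; reserves 4.4 ≥ 4 mo → does not qualify.

Program B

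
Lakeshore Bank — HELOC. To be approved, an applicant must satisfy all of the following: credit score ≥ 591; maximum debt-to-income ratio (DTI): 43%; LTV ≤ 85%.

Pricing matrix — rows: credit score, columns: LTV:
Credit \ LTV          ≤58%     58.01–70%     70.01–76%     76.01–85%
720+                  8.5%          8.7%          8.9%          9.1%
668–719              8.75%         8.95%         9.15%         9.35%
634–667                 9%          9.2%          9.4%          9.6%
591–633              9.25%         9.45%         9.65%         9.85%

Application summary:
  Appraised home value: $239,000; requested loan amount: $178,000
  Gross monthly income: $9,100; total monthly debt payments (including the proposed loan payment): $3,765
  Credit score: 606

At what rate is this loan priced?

9.65%

Credit score 606 ≥ 591; Debt-to-income = 3,765/9,100 = 41.4% — meets 43% limit
Loan-to-value = 178,000/239,000 = 74.5% — pass (85% max)
Score 606 is in the 591–633 band; LTV 74.5% is in the 70.01–76% band → 9.65%.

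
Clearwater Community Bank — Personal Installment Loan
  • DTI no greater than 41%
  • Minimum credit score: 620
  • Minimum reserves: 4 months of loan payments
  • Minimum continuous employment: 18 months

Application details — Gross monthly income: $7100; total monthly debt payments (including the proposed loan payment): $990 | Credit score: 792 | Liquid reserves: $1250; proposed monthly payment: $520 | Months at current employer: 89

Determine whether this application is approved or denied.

Denied

DTI = 990/7,100 = 13.9% ≤ 41%
Credit score 792 ≥ 620 (meets)
Reserves: 1,250 ÷ 520 = 2.4 months (below 4-month minimum)
Employment 89 ≥ 18 months
Fails on reserves.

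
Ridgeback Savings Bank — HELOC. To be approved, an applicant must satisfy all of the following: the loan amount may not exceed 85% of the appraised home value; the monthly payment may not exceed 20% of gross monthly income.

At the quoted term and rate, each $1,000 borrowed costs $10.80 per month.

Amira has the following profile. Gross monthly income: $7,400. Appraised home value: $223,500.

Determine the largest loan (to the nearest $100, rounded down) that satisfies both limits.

$137,000

Payment cap: 20% × $7,400 = $1,480/month.
At $10.80 per $1,000, that supports 1,480/10.80 × 1,000 ≈ $137,037 → $137,000.
LTV cap: 85% × $223,500 = $189,975 → $189,900.
Binding constraint: payment-to-income.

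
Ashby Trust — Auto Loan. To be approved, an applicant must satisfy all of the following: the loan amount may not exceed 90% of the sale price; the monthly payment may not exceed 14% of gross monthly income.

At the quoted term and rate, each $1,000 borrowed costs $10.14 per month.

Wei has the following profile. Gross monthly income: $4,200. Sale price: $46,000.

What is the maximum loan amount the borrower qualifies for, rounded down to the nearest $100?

Payment cap: 14% × $4,200 = $588/month.
At $10.14 per $1,000, that supports 588/10.14 × 1,000 ≈ $57,988 → $57,900.
LTV cap: 90% × $46,000 = $41,400 → $41,400.
Binding constraint: loan-to-value.

$41,400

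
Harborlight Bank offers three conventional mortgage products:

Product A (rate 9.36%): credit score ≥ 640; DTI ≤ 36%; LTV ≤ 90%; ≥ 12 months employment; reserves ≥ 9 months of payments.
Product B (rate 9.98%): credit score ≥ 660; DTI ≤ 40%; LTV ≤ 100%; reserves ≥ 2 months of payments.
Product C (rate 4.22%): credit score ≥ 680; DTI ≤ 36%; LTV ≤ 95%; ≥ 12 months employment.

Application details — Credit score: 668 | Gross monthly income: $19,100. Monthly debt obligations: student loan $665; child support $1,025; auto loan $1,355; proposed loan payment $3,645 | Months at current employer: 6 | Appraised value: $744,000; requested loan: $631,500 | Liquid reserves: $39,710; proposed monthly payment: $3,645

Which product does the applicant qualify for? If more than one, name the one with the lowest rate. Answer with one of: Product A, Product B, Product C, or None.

Product B

Total debts = (665 + 1,025 + 1,355 + 3,645) = 6,690; DTI = 6,690/19,100 = 35%.
LTV = 631,500/744,000 = 84.9%.
Reserves = 39,710/3,645 = 10.9 months.
Product A: score 668 ≥ 640; DTI 35% ≤ 36%; LTV 84.9% ≤ 90%; employment 6 < 12 mo; reserves 10.9 ≥ 9 mo → does not qualify.
Product B: score 668 ≥ 660; DTI 35% ≤ 40%; LTV 84.9% ≤ 100%; reserves 10.9 ≥ 2 mo → qualifies.
Product C: score 668 < 680; DTI 35% ≤ 36%; LTV 84.9% ≤ 95%; employment 6 < 12 mo → does not qualify.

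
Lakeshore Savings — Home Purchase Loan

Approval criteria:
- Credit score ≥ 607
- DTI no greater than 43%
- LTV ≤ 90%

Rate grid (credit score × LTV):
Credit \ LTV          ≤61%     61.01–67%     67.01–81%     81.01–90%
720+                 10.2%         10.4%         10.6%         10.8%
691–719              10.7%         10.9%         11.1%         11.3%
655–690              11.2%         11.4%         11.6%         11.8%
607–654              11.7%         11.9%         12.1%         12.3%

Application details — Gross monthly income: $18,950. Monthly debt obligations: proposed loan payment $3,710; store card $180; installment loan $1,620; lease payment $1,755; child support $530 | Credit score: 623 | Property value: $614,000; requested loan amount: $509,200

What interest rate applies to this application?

Credit score 623 ≥ 607; Total monthly debts = (3,710 + 180 + 1,620 + 1,755 + 530) = 7,795. DTI = 7,795/18,950 = 41.1% ≤ 43%
LTV: 509,200 ÷ 614,000 = 82.9%, within 90% cap
Score 623 is in the 607–654 band; LTV 82.9% is in the 81.01–90% band → 12.3%.

12.3%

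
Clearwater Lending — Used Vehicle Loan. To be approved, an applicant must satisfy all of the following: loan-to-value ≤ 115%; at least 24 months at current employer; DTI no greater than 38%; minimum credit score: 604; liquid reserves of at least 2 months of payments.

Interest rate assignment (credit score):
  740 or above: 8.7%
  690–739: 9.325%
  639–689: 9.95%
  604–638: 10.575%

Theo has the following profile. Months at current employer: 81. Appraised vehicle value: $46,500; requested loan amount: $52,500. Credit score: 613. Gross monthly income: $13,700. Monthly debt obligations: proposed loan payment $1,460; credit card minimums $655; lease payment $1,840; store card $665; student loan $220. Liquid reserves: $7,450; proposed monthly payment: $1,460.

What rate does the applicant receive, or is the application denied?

Credit score 613 ≥ 604 (meets minimum)
Liquid reserves cover 7,450/1,460 = 5.1 months — ≥ 2 required
Employment 81 ≥ 24 months
LTV: 52,500 ÷ 46,500 = 112.9%, within 115% cap
Total monthly debts = (1,460 + 655 + 1,840 + 665 + 220) = 4,840. DTI: 4,840 ÷ 13,700 = 35.3%, within the 38% cap
All requirements met. Score 613 falls in the 604–638 tier → 10.575%.

Approved at 10.575%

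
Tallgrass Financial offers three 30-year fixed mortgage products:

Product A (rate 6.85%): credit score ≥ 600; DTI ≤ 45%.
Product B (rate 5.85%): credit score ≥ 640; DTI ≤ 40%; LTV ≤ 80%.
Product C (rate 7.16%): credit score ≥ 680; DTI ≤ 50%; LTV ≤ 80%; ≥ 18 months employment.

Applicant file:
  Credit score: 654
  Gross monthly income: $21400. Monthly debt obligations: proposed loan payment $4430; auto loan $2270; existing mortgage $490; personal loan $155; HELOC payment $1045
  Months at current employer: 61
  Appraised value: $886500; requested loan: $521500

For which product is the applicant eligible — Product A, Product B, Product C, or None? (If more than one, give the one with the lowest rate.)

Total debts = (4,430 + 2,270 + 490 + 155 + 1,045) = 8,390; DTI = 8,390/21,400 = 39.2%.
LTV = 521,500/886,500 = 58.8%.
Product A: score 654 ≥ 600; DTI 39.2% ≤ 45% → qualifies.
Product B: score 654 ≥ 640; DTI 39.2% ≤ 40%; LTV 58.8% ≤ 80% → qualifies.
Product C: score 654 < 680; DTI 39.2% ≤ 50%; LTV 58.8% ≤ 80%; employment 61 ≥ 18 mo → does not qualify.
Qualifying: Product A, Product B. Lowest rate is 5.85% → Product B.

Product B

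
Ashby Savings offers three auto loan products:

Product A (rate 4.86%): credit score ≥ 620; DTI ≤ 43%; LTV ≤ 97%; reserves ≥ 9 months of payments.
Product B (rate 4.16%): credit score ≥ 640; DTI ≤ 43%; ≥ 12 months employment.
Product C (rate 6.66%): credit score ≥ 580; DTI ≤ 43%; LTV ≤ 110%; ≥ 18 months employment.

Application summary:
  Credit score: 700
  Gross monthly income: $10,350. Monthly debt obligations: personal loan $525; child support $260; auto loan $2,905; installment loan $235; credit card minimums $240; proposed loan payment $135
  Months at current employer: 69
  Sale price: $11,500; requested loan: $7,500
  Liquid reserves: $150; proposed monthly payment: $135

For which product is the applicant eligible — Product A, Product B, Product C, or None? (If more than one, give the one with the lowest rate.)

Product B

Total debts = (525 + 260 + 2,905 + 235 + 240 + 135) = 4,300; DTI = 4,300/10,350 = 41.5%.
LTV = 7,500/11,500 = 65.2%.
Reserves = 150/135 = 1.1 months.
Product A: score 700 ≥ 620; DTI 41.5% ≤ 43%; LTV 65.2% ≤ 97%; reserves 1.1 < 9 mo → does not qualify.
Product B: score 700 ≥ 640; DTI 41.5% ≤ 43%; employment 69 ≥ 12 mo → qualifies.
Product C: score 700 ≥ 580; DTI 41.5% ≤ 43%; LTV 65.2% ≤ 110%; employment 69 ≥ 18 mo → qualifies.
Qualifying: Product B, Product C. Lowest rate is 4.16% → Product B.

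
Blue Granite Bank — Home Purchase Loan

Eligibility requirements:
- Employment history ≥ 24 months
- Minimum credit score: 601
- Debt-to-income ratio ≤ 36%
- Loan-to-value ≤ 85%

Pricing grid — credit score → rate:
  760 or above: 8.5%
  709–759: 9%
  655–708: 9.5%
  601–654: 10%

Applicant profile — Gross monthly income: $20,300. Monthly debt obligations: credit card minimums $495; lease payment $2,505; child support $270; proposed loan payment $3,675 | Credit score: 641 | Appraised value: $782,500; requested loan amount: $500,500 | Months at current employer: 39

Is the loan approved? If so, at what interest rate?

Approved at 10%

Credit score 641 ≥ 601 (meets minimum)
Total monthly debts = (495 + 2,505 + 270 + 3,675) = 6,945. DTI: 6,945 ÷ 20,300 = 34.2%, within the 36% cap
LTV: 500,500 ÷ 782,500 = 64%, within 85% cap
Employment 39 ≥ 24 months
All requirements met. Score 641 falls in the 601–654 tier → 10%.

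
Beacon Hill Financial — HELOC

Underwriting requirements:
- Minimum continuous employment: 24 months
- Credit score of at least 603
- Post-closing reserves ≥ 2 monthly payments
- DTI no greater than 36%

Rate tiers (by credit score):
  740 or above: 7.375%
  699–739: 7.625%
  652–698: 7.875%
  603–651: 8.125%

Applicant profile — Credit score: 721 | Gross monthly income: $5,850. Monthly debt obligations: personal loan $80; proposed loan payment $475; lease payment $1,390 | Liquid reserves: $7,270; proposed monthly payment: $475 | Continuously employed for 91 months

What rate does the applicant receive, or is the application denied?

Credit score 721 ≥ 603 (meets minimum)
Total monthly debts = (80 + 475 + 1,390) = 1,945. DTI = 1,945/5,850 = 33.2% ≤ 36%
Employment 91 ≥ 24 months
Reserves: 7,270 ÷ 475 = 15.3 months (meets 2-month minimum)
All requirements met. Score 721 falls in the 699–739 tier → 7.625%.

Approved at 7.625%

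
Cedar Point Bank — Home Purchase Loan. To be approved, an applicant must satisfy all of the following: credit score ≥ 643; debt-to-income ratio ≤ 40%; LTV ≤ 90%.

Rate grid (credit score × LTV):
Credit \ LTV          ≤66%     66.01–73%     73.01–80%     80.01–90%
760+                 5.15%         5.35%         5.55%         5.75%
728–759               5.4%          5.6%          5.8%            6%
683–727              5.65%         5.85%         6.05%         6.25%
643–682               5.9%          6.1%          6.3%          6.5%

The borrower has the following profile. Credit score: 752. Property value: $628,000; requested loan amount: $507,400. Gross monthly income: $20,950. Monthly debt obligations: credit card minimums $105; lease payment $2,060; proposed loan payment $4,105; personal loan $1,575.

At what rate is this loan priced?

Credit score 752 ≥ 643; Total monthly debts = (105 + 2,060 + 4,105 + 1,575) = 7,845. DTI: 7,845 ÷ 20,950 = 37.4%, within the 40% cap
LTV: 507,400 ÷ 628,000 = 80.8%, within 90% cap
Score 752 is in the 728–759 band; LTV 80.8% is in the 80.01–90% band → 6%.

6%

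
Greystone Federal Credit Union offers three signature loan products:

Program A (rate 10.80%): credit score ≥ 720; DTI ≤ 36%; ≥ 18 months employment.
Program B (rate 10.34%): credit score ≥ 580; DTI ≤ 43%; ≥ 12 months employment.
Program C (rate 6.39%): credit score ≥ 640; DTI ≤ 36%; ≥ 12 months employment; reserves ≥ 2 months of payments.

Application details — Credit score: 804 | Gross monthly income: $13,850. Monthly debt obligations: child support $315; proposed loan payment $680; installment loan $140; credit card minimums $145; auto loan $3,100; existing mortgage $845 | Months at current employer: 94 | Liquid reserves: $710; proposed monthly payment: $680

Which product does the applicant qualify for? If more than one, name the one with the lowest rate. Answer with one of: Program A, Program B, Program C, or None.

Program B

Total debts = (315 + 680 + 140 + 145 + 3,100 + 845) = 5,225; DTI = 5,225/13,850 = 37.7%.
Reserves = 710/680 = 1.0 months.
Program A: score 804 ≥ 720; DTI 37.7% > 36%; employment 94 ≥ 18 mo → does not qualify.
Program B: score 804 ≥ 580; DTI 37.7% ≤ 43%; employment 94 ≥ 12 mo → qualifies.
Program C: score 804 ≥ 640; DTI 37.7% > 36%; employment 94 ≥ 12 mo; reserves 1.0 < 2 mo → does not qualify.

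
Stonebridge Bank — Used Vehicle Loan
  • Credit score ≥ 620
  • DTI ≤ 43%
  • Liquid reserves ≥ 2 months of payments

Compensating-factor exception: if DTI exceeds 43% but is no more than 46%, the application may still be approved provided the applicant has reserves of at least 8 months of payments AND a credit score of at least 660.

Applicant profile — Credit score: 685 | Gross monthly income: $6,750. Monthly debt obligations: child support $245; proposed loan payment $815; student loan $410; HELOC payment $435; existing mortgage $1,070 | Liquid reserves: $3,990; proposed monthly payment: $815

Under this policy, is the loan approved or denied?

Denied

Credit score 685 ≥ 620 (meets base)
Total debts = (245 + 815 + 410 + 435 + 1,070) = 2,975. DTI = 2,975/6,750 = 44.1% > 43% — standard DTI limit exceeded.
Reserves = 3,990/815 = 4.9 months ≥ 2
44.1% falls in the override range (43%–46%), so the compensating-factor test applies.
Override check — reserves: 4.9 mo (short of 8); score: 685 (ok).
Override conditions not both satisfied; exception does not apply.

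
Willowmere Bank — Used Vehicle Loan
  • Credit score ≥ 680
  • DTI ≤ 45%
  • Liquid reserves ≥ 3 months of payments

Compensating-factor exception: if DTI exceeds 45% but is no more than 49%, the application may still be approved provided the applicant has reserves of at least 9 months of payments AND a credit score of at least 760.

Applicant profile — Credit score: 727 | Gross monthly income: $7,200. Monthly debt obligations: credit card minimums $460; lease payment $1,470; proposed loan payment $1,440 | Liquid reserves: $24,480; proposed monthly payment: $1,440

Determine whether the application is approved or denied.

Denied

Credit score 727 ≥ 680 (meets base)
Total debts = (460 + 1,470 + 1,440) = 3,370. DTI: 3,370 ÷ 7,200 = 46.8%, over the 45% base limit.
Liquid reserves cover 24,480/1,440 = 17.0 months — ≥ 3 required
46.8% falls in the override range (45%–49%), so the compensating-factor test applies.
Override check — reserves: 17.0 mo (ok); score: 727 (below 760).
Compensating-factor requirement not fully met.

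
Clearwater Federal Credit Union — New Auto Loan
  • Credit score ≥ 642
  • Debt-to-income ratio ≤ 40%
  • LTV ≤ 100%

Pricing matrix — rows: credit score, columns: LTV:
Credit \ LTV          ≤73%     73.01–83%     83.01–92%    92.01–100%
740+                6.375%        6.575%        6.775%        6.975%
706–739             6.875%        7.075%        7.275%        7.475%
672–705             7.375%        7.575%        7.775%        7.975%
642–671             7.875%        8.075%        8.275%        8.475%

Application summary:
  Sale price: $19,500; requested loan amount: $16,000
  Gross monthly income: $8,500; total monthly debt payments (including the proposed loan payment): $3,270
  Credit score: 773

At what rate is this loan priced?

6.575%

Credit score 773 ≥ 642; DTI: 3,270 ÷ 8,500 = 38.5%, within the 40% cap
LTV: 16,000 ÷ 19,500 = 82.1%, within 100% cap
Credit 773 → row 740+; LTV 82.1% → column 73.01–83%. Grid cell → 6.575%.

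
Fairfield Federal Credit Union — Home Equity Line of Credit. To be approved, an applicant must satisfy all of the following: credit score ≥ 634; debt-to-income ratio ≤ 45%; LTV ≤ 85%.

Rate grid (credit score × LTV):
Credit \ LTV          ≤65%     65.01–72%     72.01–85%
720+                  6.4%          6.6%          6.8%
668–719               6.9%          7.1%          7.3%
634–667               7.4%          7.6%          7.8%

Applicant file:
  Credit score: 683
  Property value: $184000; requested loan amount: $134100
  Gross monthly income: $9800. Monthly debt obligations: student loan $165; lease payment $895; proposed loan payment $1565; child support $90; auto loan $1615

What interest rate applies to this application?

Credit score 683 ≥ 634; Total monthly debts = (165 + 895 + 1,565 + 90 + 1,615) = 4,330. DTI: 4,330 ÷ 9,800 = 44.2%, within the 45% cap
Loan-to-value = 134,100/184,000 = 72.9% — pass (85% max)
Row: 683 falls in 668–719. Column: 72.9% falls in 72.01–85%. Rate = 7.3%.

7.3%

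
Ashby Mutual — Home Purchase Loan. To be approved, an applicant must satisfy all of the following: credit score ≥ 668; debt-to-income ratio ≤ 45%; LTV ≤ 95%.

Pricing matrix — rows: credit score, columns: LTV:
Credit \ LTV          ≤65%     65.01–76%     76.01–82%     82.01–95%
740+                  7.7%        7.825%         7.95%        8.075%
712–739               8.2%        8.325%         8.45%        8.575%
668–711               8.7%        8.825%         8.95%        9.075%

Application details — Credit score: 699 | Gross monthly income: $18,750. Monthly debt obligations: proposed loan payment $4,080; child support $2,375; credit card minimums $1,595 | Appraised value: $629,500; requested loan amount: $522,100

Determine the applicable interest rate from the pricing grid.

Credit score 699 ≥ 668; Total monthly debts = (4,080 + 2,375 + 1,595) = 8,050. Debt-to-income = 8,050/18,750 = 42.9% — meets 45% limit
Loan-to-value = 522,100/629,500 = 82.9% — pass (95% max)
Score 699 is in the 668–711 band; LTV 82.9% is in the 82.01–95% band → 9.075%.

9.075%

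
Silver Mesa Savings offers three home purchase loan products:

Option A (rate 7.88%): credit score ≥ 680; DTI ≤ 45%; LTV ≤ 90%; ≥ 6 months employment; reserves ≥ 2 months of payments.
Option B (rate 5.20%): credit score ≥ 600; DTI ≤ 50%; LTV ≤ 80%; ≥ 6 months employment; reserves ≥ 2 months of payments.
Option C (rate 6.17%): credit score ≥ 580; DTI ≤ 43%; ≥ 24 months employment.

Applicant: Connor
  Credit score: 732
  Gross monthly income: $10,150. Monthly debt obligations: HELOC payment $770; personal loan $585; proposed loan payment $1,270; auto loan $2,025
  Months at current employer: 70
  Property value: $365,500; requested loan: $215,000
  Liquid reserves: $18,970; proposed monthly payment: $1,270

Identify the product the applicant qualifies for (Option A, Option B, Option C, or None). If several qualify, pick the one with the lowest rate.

Total debts = (770 + 585 + 1,270 + 2,025) = 4,650; DTI = 4,650/10,150 = 45.8%.
LTV = 215,000/365,500 = 58.8%.
Reserves = 18,970/1,270 = 14.9 months.
Option A: score 732 ≥ 680; DTI 45.8% > 45%; LTV 58.8% ≤ 90%; employment 70 ≥ 6 mo; reserves 14.9 ≥ 2 mo → does not qualify.
Option B: score 732 ≥ 600; DTI 45.8% ≤ 50%; LTV 58.8% ≤ 80%; employment 70 ≥ 6 mo; reserves 14.9 ≥ 2 mo → qualifies.
Option C: score 732 ≥ 580; DTI 45.8% > 43%; employment 70 ≥ 24 mo → does not qualify.

Option B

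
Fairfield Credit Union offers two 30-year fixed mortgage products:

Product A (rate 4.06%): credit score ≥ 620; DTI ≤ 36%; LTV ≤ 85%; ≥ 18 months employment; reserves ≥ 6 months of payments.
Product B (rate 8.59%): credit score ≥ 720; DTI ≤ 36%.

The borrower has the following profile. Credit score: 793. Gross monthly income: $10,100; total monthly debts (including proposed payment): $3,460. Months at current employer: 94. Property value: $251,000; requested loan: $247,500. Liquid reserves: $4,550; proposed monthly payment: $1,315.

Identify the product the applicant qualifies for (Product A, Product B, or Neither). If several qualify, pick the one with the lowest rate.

DTI = 3,460/10,100 = 34.3%.
LTV = 247,500/251,000 = 98.6%.
Reserves = 4,550/1,315 = 3.5 months.
Product A: score 793 ≥ 620; DTI 34.3% ≤ 36%; LTV 98.6% > 85%; employment 94 ≥ 18 mo; reserves 3.5 < 6 mo → does not qualify.
Product B: score 793 ≥ 720; DTI 34.3% ≤ 36% → qualifies.

Product B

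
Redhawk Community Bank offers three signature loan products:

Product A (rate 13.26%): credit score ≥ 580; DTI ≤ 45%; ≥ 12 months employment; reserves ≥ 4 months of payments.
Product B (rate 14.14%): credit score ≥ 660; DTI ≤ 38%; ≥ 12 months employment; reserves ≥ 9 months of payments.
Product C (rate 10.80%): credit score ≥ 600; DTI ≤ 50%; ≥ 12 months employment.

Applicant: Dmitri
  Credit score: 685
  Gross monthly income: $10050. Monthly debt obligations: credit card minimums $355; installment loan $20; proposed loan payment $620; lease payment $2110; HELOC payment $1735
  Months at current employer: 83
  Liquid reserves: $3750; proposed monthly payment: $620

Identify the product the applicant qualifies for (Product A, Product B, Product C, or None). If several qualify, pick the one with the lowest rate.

Total debts = (355 + 20 + 620 + 2,110 + 1,735) = 4,840; DTI = 4,840/10,050 = 48.2%.
Reserves = 3,750/620 = 6.0 months.
Product A: score 685 ≥ 580; DTI 48.2% > 45%; employment 83 ≥ 12 mo; reserves 6.0 ≥ 4 mo → does not qualify.
Product B: score 685 ≥ 660; DTI 48.2% > 38%; employment 83 ≥ 12 mo; reserves 6.0 < 9 mo → does not qualify.
Product C: score 685 ≥ 600; DTI 48.2% ≤ 50%; employment 83 ≥ 12 mo → qualifies.

Product C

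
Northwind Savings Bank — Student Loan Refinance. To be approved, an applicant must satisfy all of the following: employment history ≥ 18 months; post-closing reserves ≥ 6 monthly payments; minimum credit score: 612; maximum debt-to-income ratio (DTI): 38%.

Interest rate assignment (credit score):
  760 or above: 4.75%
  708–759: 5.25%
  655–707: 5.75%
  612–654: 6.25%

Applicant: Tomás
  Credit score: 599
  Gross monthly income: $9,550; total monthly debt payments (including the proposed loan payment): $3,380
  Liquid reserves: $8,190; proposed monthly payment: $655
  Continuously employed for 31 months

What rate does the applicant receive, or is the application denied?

Credit score 599 < 612 (below minimum)
DTI: 3,380 ÷ 9,550 = 35.4%, within the 38% cap
Reserves: 8,190 ÷ 655 = 12.5 months (meets 6-month minimum)
Employment 31 ≥ 18 months
Not all requirements met → denied.

Denied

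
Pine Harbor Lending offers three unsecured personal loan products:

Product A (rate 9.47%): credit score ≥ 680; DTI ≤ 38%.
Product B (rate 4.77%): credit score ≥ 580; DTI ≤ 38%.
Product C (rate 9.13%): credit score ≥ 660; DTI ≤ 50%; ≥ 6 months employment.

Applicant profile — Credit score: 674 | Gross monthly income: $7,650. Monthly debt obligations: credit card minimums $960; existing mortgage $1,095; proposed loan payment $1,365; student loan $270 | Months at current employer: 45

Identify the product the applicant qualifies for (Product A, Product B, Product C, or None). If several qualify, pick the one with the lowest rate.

Product C

Total debts = (960 + 1,095 + 1,365 + 270) = 3,690; DTI = 3,690/7,650 = 48.2%.
Product A: score 674 < 680; DTI 48.2% > 38% → does not qualify.
Product B: score 674 ≥ 580; DTI 48.2% > 38% → does not qualify.
Product C: score 674 ≥ 660; DTI 48.2% ≤ 50%; employment 45 ≥ 6 mo → qualifies.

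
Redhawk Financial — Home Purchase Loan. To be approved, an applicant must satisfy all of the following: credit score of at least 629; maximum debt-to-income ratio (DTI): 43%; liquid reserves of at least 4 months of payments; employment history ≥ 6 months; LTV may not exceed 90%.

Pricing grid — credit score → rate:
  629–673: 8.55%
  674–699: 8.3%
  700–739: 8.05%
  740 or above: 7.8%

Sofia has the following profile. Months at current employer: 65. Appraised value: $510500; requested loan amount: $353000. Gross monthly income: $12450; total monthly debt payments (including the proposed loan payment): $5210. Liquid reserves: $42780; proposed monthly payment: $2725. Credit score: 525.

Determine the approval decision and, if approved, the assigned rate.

Credit score 525 < 629 (below minimum)
Employment 65 ≥ 6 months
Debt-to-income = 5,210/12,450 = 41.8% — meets 43% limit
Loan-to-value = 353,000/510,500 = 69.1% — pass (90% max)
Reserves = 42,780/2,725 = 15.7 months ≥ 4
Not all requirements met → denied.

Denied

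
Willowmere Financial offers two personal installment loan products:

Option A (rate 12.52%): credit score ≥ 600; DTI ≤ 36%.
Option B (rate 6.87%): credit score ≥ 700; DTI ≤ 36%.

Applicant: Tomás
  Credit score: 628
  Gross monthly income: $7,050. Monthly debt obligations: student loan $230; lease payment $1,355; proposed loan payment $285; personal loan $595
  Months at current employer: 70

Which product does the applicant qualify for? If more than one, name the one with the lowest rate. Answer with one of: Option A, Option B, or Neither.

Option A

Total debts = (230 + 1,355 + 285 + 595) = 2,465; DTI = 2,465/7,050 = 35%.
Option A: score 628 ≥ 600; DTI 35% ≤ 36% → qualifies.
Option B: score 628 < 700; DTI 35% ≤ 36% → does not qualify.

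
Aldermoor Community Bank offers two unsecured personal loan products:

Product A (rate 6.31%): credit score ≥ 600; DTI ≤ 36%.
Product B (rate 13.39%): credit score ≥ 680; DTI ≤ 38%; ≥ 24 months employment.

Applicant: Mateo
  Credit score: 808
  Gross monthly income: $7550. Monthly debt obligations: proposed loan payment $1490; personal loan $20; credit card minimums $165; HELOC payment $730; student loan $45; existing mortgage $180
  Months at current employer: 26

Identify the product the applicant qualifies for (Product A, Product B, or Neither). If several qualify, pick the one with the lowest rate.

Product A

Total debts = (1,490 + 20 + 165 + 730 + 45 + 180) = 2,630; DTI = 2,630/7,550 = 34.8%.
Product A: score 808 ≥ 600; DTI 34.8% ≤ 36% → qualifies.
Product B: score 808 ≥ 680; DTI 34.8% ≤ 38%; employment 26 ≥ 24 mo → qualifies.
Qualifying: Product A, Product B. Lowest rate is 6.31% → Product A.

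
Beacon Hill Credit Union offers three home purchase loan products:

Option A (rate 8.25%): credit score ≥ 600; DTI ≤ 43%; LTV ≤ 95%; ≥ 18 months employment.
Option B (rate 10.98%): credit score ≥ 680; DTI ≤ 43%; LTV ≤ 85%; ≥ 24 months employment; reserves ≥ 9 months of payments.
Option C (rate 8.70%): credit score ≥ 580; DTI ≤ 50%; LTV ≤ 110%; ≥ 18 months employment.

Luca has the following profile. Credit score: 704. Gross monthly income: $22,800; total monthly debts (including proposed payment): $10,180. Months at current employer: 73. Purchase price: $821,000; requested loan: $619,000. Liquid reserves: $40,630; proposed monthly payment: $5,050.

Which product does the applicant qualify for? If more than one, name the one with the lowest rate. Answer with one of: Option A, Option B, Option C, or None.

Option C

DTI = 10,180/22,800 = 44.6%.
LTV = 619,000/821,000 = 75.4%.
Reserves = 40,630/5,050 = 8.0 months.
Option A: score 704 ≥ 600; DTI 44.6% > 43%; LTV 75.4% ≤ 95%; employment 73 ≥ 18 mo → does not qualify.
Option B: score 704 ≥ 680; DTI 44.6% > 43%; LTV 75.4% ≤ 85%; employment 73 ≥ 24 mo; reserves 8.0 < 9 mo → does not qualify.
Option C: score 704 ≥ 580; DTI 44.6% ≤ 50%; LTV 75.4% ≤ 110%; employment 73 ≥ 18 mo → qualifies.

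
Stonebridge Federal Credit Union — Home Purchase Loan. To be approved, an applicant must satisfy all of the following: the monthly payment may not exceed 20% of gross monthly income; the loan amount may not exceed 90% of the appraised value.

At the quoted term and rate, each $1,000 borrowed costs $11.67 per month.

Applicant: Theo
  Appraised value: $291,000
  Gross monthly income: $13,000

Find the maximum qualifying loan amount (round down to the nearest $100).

Payment cap: 20% × $13,000 = $2,600/month.
At $11.67 per $1,000, that supports 2,600/11.67 × 1,000 ≈ $222,793 → $222,700.
LTV cap: 90% × $291,000 = $261,900 → $261,900.
Binding constraint: payment-to-income.

$222,700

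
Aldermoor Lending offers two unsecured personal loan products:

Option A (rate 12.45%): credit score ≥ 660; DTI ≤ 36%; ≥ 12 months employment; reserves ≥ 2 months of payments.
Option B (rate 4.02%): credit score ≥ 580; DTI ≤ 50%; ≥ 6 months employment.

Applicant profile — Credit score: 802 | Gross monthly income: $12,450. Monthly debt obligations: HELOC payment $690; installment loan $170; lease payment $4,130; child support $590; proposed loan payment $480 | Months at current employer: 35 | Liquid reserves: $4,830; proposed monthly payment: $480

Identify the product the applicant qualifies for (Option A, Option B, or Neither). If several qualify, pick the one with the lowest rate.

Total debts = (690 + 170 + 4,130 + 590 + 480) = 6,060; DTI = 6,060/12,450 = 48.7%.
Reserves = 4,830/480 = 10.1 months.
Option A: score 802 ≥ 660; DTI 48.7% > 36%; employment 35 ≥ 12 mo; reserves 10.1 ≥ 2 mo → does not qualify.
Option B: score 802 ≥ 580; DTI 48.7% ≤ 50%; employment 35 ≥ 6 mo → qualifies.

Option B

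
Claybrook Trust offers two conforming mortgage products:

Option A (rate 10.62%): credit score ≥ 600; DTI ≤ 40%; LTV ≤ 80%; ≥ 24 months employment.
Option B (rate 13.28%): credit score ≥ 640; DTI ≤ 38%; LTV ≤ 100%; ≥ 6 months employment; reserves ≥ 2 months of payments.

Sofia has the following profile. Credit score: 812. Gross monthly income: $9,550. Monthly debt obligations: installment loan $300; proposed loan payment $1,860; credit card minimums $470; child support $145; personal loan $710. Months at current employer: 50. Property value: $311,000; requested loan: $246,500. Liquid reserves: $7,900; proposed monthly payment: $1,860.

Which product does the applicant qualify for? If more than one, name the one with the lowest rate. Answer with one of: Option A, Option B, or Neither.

Option A

Total debts = (300 + 1,860 + 470 + 145 + 710) = 3,485; DTI = 3,485/9,550 = 36.5%.
LTV = 246,500/311,000 = 79.3%.
Reserves = 7,900/1,860 = 4.2 months.
Option A: score 812 ≥ 600; DTI 36.5% ≤ 40%; LTV 79.3% ≤ 80%; employment 50 ≥ 24 mo → qualifies.
Option B: score 812 ≥ 640; DTI 36.5% ≤ 38%; LTV 79.3% ≤ 100%; employment 50 ≥ 6 mo; reserves 4.2 ≥ 2 mo → qualifies.
Qualifying: Option A, Option B. Lowest rate is 10.62% → Option A.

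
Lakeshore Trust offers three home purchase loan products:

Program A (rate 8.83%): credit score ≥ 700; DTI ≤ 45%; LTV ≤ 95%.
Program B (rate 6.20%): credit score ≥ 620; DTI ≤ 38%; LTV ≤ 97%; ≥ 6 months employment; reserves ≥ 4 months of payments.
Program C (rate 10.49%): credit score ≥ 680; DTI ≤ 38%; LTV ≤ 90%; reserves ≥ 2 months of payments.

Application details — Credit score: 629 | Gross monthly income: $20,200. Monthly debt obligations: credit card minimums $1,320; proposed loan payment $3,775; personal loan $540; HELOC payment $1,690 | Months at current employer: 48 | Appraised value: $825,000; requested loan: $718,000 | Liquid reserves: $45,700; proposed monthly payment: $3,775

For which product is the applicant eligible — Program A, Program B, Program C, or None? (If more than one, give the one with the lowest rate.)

Program B

Total debts = (1,320 + 3,775 + 540 + 1,690) = 7,325; DTI = 7,325/20,200 = 36.3%.
LTV = 718,000/825,000 = 87%.
Reserves = 45,700/3,775 = 12.1 months.
Program A: score 629 < 700; DTI 36.3% ≤ 45%; LTV 87% ≤ 95% → does not qualify.
Program B: score 629 ≥ 620; DTI 36.3% ≤ 38%; LTV 87% ≤ 97%; employment 48 ≥ 6 mo; reserves 12.1 ≥ 4 mo → qualifies.
Program C: score 629 < 680; DTI 36.3% ≤ 38%; LTV 87% ≤ 90%; reserves 12.1 ≥ 2 mo → does not qualify.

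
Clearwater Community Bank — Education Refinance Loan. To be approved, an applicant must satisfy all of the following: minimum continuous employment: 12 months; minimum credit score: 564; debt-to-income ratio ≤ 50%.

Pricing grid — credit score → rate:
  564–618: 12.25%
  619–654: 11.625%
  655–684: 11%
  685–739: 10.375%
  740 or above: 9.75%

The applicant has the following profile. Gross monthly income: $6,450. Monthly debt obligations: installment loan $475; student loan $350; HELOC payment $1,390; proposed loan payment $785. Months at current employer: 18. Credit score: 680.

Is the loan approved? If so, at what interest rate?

Approved at 11%

Credit score 680 ≥ 564 (meets minimum)
Employment 18 ≥ 12 months
Total monthly debts = (475 + 350 + 1,390 + 785) = 3,000. DTI: 3,000 ÷ 6,450 = 46.5%, within the 50% cap
All requirements met. Score 680 falls in the 655–684 tier → 11%.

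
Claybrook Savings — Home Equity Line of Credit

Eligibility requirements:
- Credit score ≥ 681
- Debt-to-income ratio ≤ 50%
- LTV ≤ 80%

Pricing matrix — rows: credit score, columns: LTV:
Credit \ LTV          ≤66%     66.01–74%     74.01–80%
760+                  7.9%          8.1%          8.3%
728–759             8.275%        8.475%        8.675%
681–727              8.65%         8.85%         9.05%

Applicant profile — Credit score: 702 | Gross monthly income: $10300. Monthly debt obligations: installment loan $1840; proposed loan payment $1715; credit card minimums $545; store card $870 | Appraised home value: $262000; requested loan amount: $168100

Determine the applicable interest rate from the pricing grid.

8.65%

Credit score 702 ≥ 681; Total monthly debts = (1,840 + 1,715 + 545 + 870) = 4,970. DTI: 4,970 ÷ 10,300 = 48.3%, within the 50% cap
LTV: 168,100 ÷ 262,000 = 64.2%, within 80% cap
Credit 702 → row 681–727; LTV 64.2% → column ≤66%. Grid cell → 8.65%.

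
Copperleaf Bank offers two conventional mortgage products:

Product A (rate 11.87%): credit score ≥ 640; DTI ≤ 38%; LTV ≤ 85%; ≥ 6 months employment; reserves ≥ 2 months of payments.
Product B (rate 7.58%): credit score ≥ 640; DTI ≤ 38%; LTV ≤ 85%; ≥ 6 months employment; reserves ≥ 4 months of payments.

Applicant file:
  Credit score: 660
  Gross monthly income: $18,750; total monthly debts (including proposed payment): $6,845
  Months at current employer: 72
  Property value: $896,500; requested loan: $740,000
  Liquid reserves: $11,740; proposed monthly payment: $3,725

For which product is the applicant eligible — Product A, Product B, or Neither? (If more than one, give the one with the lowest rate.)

Product A

DTI = 6,845/18,750 = 36.5%.
LTV = 740,000/896,500 = 82.5%.
Reserves = 11,740/3,725 = 3.2 months.
Product A: score 660 ≥ 640; DTI 36.5% ≤ 38%; LTV 82.5% ≤ 85%; employment 72 ≥ 6 mo; reserves 3.2 ≥ 2 mo → qualifies.
Product B: score 660 ≥ 640; DTI 36.5% ≤ 38%; LTV 82.5% ≤ 85%; employment 72 ≥ 6 mo; reserves 3.2 < 4 mo → does not qualify.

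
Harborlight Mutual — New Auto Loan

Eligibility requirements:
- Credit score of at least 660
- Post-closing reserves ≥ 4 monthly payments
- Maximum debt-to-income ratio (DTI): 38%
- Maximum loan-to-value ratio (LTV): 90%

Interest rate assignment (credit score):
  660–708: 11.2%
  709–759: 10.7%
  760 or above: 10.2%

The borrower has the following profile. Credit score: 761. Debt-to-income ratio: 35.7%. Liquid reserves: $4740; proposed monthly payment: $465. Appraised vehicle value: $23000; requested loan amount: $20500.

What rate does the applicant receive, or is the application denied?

Credit score 761 ≥ 660 (meets minimum)
DTI 35.7% ≤ 38%
Loan-to-value = 20,500/23,000 = 89.1% — pass (90% max)
Reserves: 4,740 ÷ 465 = 10.2 months (meets 4-month minimum)
All requirements met. Score 761 falls in the 760 or above tier → 10.2%.

Approved at 10.2%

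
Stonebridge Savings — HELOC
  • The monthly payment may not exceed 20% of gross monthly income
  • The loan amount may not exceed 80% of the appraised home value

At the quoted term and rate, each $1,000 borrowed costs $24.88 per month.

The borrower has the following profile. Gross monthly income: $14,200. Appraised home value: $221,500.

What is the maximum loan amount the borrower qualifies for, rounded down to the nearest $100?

Payment cap: 20% × $14,200 = $2,840/month.
At $24.88 per $1,000, that supports 2,840/24.88 × 1,000 ≈ $114,147 → $114,100.
LTV cap: 80% × $221,500 = $177,200 → $177,200.
Binding constraint: payment-to-income.

$114,100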